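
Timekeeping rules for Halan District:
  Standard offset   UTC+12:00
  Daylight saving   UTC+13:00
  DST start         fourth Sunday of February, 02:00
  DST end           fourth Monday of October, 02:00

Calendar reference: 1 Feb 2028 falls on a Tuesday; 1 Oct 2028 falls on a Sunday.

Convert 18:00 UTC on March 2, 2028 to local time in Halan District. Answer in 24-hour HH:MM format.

1 February 2028 is a Tuesday, so the first Sunday is February 6 and the fourth is February 27.
1 October 2028 is a Sunday, so the first Monday is October 2 and the fourth is October 23.
At the standard offset (UTC+12:00), 18:00 UTC + 12h = 06:00 Halan District standard time (rolling into the next day, 3 March 2028).
The standard-time date in Halan District, March 3, 2028, falls between 27 February and 23 October, so daylight saving is in effect and Halan District is at UTC+13:00.
18:00 UTC + 13h = 07:00 local (rolling into the next day, 3 March 2028).

07:00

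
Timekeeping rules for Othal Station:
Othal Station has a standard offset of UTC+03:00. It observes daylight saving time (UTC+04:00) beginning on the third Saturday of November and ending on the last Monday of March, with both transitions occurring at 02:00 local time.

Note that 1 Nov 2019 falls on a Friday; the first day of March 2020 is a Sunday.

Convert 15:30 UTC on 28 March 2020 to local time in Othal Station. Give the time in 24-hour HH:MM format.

1 November 2019 is a Friday, so the first Saturday is November 2 and the third is November 16.
1 March 2020 is a Sunday, so Mondays fall on 2, 9, 16, 23, 30; the last is March 30.
At the standard offset (UTC+03:00), 15:30 UTC + 3h = 18:30 Othal Station standard time.
The standard-time date in Othal Station, 28 March 2020, lies within the daylight-saving period (16 November 2019 – 30 March 2020), so Othal Station is on daylight time, UTC+04:00.
15:30 UTC + 4h = 19:30 local.

19:30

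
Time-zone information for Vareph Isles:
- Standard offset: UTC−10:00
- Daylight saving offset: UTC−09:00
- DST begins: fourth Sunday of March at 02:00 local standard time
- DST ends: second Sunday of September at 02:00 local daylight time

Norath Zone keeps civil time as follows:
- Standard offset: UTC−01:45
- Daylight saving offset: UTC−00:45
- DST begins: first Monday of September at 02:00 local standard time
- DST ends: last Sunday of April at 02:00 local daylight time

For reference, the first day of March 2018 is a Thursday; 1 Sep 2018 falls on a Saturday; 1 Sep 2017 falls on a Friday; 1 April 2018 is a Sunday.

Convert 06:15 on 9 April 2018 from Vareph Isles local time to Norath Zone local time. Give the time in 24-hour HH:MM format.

14:30

1 March 2018 is a Thursday, so the first Sunday is March 4 and the fourth is March 25.
1 September 2018 is a Saturday, so the first Sunday is September 2 and the second is September 9.
Daylight saving runs 25 March – 9 September; 9 April 2018 is inside that window, so Vareph Isles is at UTC−09:00.
06:15 Vareph Isles + 9h = 15:15 UTC.
1 September 2017 is a Friday, so the first Monday is September 4.
1 April 2018 is a Sunday, so Sundays fall on 1, 8, 15, 22, 29; the last is April 29.
At the standard offset (UTC−01:45), 15:15 UTC − 1h45m = 13:30 Norath Zone standard time.
Daylight saving runs 4 September 2017 – 29 April 2018; the standard-time date in Norath Zone, 9 April 2018, is inside that window, so Norath Zone is at UTC−00:45.
15:15 UTC − 0h45m = 14:30 Norath Zone.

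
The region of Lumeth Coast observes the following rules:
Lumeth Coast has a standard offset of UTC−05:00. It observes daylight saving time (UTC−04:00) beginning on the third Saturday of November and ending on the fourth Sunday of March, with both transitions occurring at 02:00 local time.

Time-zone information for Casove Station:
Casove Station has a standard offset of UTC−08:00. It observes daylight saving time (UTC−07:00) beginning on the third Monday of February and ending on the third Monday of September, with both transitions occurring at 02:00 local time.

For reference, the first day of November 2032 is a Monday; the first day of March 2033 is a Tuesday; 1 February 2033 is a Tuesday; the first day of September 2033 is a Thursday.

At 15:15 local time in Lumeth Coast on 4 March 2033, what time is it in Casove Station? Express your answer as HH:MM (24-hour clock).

12:15

1 November 2032 is a Monday, so the first Saturday is November 6 and the third is November 20.
1 March 2033 is a Tuesday, so the first Sunday is March 6 and the fourth is March 27.
4 March 2033 falls between 20 November 2032 and 27 March 2033, so daylight saving is in effect and Lumeth Coast is at UTC−04:00.
15:15 Lumeth Coast + 4h = 19:15 UTC.
1 February 2033 is a Tuesday, so the first Monday is February 7 and the third is February 21.
1 September 2033 is a Thursday, so the first Monday is September 5 and the third is September 19.
At the standard offset (UTC−08:00), 19:15 UTC − 8h = 11:15 Casove Station standard time.
The standard-time date in Casove Station, 4 March 2033, falls between 21 February and 19 September, so daylight saving is in effect and Casove Station is at UTC−07:00.
19:15 UTC − 7h = 12:15 Casove Station.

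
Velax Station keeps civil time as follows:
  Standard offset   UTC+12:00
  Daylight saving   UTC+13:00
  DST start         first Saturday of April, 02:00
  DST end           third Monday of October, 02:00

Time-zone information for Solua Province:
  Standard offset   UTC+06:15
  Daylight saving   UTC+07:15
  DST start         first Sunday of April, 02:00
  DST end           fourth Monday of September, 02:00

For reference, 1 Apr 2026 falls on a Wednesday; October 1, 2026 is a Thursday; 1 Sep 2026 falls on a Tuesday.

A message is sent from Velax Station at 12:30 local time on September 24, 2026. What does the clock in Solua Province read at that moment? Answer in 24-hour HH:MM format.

1 April 2026 is a Wednesday, so the first Saturday is April 4.
1 October 2026 is a Thursday, so the first Monday is October 5 and the third is October 19.
Daylight saving runs 4 April – 19 October; September 24, 2026 is inside that window, so Velax Station is at UTC+13:00.
12:30 Velax Station − 13h = 23:30 UTC (rolling into the previous day, 23 September 2026).
1 April 2026 is a Wednesday, so the first Sunday is April 5.
1 September 2026 is a Tuesday, so the first Monday is September 7 and the fourth is September 28.
At the standard offset (UTC+06:15), 23:30 UTC + 6h15m = 05:45 Solua Province standard time (rolling into the next day, 24 September 2026).
The standard-time date in Solua Province, September 24, 2026, lies within the daylight-saving period (5 April – 28 September), so Solua Province is on daylight time, UTC+07:15.
23:30 UTC + 7h15m = 06:45 Solua Province (rolling into the next day, 24 September 2026).

06:45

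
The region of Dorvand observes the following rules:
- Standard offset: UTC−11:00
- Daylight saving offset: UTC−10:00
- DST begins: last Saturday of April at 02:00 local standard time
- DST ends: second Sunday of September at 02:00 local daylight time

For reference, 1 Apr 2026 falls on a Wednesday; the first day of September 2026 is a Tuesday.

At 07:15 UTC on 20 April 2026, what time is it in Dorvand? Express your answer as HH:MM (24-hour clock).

20:15

1 April 2026 is a Wednesday, so Saturdays fall on 4, 11, 18, 25; the last is April 25.
1 September 2026 is a Tuesday, so the first Sunday is September 6 and the second is September 13.
At the standard offset (UTC−11:00), 07:15 UTC − 11h = 20:15 Dorvand standard time (rolling into the previous day, 19 April 2026).
The standard-time date in Dorvand, 19 April 2026, does not fall between 25 April and 13 September, so daylight saving is not in effect and Dorvand is at UTC−11:00.
07:15 UTC − 11h = 20:15 local (rolling into the previous day, 19 April 2026).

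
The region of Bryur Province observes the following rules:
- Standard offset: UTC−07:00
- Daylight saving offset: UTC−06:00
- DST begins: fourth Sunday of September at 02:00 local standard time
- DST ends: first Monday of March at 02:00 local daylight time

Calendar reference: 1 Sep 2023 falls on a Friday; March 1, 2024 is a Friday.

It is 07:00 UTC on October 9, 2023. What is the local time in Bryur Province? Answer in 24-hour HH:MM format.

01:00

1 September 2023 is a Friday, so the first Sunday is September 3 and the fourth is September 24.
1 March 2024 is a Friday, so the first Monday is March 4.
At the standard offset (UTC−07:00), 07:00 UTC − 7h = 00:00 Bryur Province standard time.
The standard-time date in Bryur Province, October 9, 2023, lies within the daylight-saving period (24 September 2023 – 4 March 2024), so Bryur Province is on daylight time, UTC−06:00.
07:00 UTC − 6h = 01:00 local.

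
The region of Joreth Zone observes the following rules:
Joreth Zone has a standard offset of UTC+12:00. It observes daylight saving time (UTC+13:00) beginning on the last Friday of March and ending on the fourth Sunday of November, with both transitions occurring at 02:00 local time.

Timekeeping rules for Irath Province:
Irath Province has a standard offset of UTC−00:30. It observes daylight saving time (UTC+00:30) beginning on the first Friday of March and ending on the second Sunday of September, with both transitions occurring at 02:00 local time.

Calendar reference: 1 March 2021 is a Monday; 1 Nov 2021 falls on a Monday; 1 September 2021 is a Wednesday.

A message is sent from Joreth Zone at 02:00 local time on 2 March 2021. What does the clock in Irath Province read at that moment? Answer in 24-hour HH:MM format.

13:30

1 March 2021 is a Monday, so Fridays fall on 5, 12, 19, 26; the last is March 26.
1 November 2021 is a Monday, so the first Sunday is November 7 and the fourth is November 28.
Daylight saving runs 26 March – 28 November; 2 March 2021 is outside that window, so Joreth Zone is on standard time at UTC+12:00.
02:00 Joreth Zone − 12h = 14:00 UTC (rolling into the previous day, 1 March 2021).
1 March 2021 is a Monday, so the first Friday is March 5.
1 September 2021 is a Wednesday, so the first Sunday is September 5 and the second is September 12.
At the standard offset (UTC−00:30), 14:00 UTC − 0h30m = 13:30 Irath Province standard time.
The standard-time date in Irath Province, 1 March 2021, does not fall between 5 March and 12 September, so daylight saving is not in effect and Irath Province is at UTC−00:30.
14:00 UTC − 0h30m = 13:30 Irath Province.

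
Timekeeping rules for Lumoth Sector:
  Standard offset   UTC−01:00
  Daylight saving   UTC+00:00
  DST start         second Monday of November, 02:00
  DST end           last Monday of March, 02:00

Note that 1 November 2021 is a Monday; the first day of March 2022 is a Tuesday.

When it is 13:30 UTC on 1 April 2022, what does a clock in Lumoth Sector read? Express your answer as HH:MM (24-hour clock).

12:30

1 November 2021 is a Monday, so the first Monday is November 1 and the second is November 8.
1 March 2022 is a Tuesday, so Mondays fall on 7, 14, 21, 28; the last is March 28.
At the standard offset (UTC−01:00), 13:30 UTC − 1h = 12:30 Lumoth Sector standard time.
The standard-time date in Lumoth Sector, 1 April 2022, does not fall between 8 November 2021 and 28 March 2022, so daylight saving is not in effect and Lumoth Sector is at UTC−01:00.
13:30 UTC − 1h = 12:30 local.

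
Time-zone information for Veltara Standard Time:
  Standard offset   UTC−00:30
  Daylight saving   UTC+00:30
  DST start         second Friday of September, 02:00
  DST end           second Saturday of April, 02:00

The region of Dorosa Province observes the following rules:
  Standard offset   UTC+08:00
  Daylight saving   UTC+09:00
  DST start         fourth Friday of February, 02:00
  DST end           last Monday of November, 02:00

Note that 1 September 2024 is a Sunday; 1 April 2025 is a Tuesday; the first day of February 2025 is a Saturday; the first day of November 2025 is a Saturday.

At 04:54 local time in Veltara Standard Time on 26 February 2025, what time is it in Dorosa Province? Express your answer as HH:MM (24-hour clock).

12:24

1 September 2024 is a Sunday, so the first Friday is September 6 and the second is September 13.
1 April 2025 is a Tuesday, so the first Saturday is April 5 and the second is April 12.
Daylight saving runs 13 September 2024 – 12 April 2025; 26 February 2025 is inside that window, so Veltara Standard Time is at UTC+00:30.
04:54 Veltara Standard Time − 0h30m = 04:24 UTC.
1 February 2025 is a Saturday, so the first Friday is February 7 and the fourth is February 28.
1 November 2025 is a Saturday, so Mondays fall on 3, 10, 17, 24; the last is November 24.
At the standard offset (UTC+08:00), 04:24 UTC + 8h = 12:24 Dorosa Province standard time.
The standard-time date in Dorosa Province, 26 February 2025, is outside the daylight-saving period (28 February – 24 November), so Dorosa Province is on standard time, UTC+08:00.
04:24 UTC + 8h = 12:24 Dorosa Province.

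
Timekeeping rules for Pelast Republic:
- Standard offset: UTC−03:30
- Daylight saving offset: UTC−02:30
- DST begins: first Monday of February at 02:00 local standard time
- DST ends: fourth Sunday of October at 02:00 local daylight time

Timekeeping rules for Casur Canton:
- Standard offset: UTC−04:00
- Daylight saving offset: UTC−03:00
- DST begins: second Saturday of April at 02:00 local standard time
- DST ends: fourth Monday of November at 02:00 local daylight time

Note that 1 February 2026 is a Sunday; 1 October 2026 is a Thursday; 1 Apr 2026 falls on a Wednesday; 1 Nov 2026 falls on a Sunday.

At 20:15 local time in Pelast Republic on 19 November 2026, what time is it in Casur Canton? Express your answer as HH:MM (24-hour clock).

1 February 2026 is a Sunday, so the first Monday is February 2.
1 October 2026 is a Thursday, so the first Sunday is October 4 and the fourth is October 25.
Daylight saving runs 2 February – 25 October; 19 November 2026 is outside that window, so Pelast Republic is on standard time at UTC−03:30.
20:15 Pelast Republic + 3h30m = 23:45 UTC.
1 April 2026 is a Wednesday, so the first Saturday is April 4 and the second is April 11.
1 November 2026 is a Sunday, so the first Monday is November 2 and the fourth is November 23.
At the standard offset (UTC−04:00), 23:45 UTC − 4h = 19:45 Casur Canton standard time.
The standard-time date in Casur Canton, 19 November 2026, falls between 11 April and 23 November, so daylight saving is in effect and Casur Canton is at UTC−03:00.
23:45 UTC − 3h = 20:45 Casur Canton.

20:45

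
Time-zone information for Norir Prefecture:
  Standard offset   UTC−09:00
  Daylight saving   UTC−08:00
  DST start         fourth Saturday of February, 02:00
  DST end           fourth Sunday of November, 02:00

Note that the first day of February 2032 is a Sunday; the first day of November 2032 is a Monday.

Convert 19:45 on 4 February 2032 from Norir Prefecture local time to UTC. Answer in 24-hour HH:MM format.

1 February 2032 is a Sunday, so the first Saturday is February 7 and the fourth is February 28.
1 November 2032 is a Monday, so the first Sunday is November 7 and the fourth is November 28.
Daylight saving runs 28 February – 28 November; 4 February 2032 is outside that window, so Norir Prefecture is on standard time at UTC−09:00.
19:45 local + 9h = 04:45 UTC (rolling into the next day, 5 February 2032).

04:45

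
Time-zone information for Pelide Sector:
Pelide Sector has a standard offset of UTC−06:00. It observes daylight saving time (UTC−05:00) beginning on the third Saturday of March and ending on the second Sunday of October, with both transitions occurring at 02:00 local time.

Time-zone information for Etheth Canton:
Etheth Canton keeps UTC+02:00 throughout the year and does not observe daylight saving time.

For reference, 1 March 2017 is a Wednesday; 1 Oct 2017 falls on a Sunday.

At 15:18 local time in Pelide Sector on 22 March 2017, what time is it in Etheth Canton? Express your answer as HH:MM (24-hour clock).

22:18

1 March 2017 is a Wednesday, so the first Saturday is March 4 and the third is March 18.
1 October 2017 is a Sunday, so the first Sunday is October 1 and the second is October 8.
Daylight saving runs 18 March – 8 October; 22 March 2017 is inside that window, so Pelide Sector is at UTC−05:00.
15:18 Pelide Sector + 5h = 20:18 UTC.
Etheth Canton stays on UTC+02:00 all year.
20:18 UTC + 2h = 22:18 Etheth Canton.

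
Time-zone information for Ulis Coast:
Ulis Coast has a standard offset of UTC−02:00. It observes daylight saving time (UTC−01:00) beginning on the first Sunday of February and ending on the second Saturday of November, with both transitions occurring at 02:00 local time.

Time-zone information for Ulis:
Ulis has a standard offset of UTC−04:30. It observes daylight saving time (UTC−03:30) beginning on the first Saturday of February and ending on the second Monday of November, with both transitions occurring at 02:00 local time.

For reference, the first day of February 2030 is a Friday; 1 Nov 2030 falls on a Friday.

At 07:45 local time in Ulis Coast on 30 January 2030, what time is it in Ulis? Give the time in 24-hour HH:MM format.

1 February 2030 is a Friday, so the first Sunday is February 3.
1 November 2030 is a Friday, so the first Saturday is November 2 and the second is November 9.
30 January 2030 is outside the daylight-saving period (3 February – 9 November), so Ulis Coast is on standard time, UTC−02:00.
07:45 Ulis Coast + 2h = 09:45 UTC.
1 February 2030 is a Friday, so the first Saturday is February 2.
1 November 2030 is a Friday, so the first Monday is November 4 and the second is November 11.
At the standard offset (UTC−04:30), 09:45 UTC − 4h30m = 05:15 Ulis standard time.
The standard-time date in Ulis, 30 January 2030, is outside the daylight-saving period (2 February – 11 November), so Ulis is on standard time, UTC−04:30.
09:45 UTC − 4h30m = 05:15 Ulis.

05:15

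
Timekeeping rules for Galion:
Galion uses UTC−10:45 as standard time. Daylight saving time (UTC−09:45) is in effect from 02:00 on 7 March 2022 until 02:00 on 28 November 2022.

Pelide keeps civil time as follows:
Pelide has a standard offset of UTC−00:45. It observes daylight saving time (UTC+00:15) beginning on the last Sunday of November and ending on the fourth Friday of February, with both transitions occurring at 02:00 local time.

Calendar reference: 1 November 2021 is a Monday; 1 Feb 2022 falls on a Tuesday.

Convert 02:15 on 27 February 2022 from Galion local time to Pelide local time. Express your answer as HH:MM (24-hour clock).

12:15

27 February 2022 is outside the daylight-saving period (7 March – 28 November), so Galion is on standard time, UTC−10:45.
02:15 Galion + 10h45m = 13:00 UTC.
1 November 2021 is a Monday, so Sundays fall on 7, 14, 21, 28; the last is November 28.
1 February 2022 is a Tuesday, so the first Friday is February 4 and the fourth is February 25.
At the standard offset (UTC−00:45), 13:00 UTC − 0h45m = 12:15 Pelide standard time.
Daylight saving runs 28 November 2021 – 25 February 2022; the standard-time date in Pelide, 27 February 2022, is outside that window, so Pelide is on standard time at UTC−00:45.
13:00 UTC − 0h45m = 12:15 Pelide.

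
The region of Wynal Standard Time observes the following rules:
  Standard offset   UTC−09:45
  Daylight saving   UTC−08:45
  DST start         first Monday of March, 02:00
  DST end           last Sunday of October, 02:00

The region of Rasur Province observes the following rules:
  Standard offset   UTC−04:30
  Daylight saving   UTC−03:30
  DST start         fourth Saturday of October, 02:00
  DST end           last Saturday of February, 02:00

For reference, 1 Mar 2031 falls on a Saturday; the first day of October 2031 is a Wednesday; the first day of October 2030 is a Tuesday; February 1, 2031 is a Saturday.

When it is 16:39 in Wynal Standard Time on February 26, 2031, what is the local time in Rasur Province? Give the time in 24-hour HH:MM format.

1 March 2031 is a Saturday, so the first Monday is March 3.
1 October 2031 is a Wednesday, so Sundays fall on 5, 12, 19, 26; the last is October 26.
February 26, 2031 does not fall between 3 March and 26 October, so daylight saving is not in effect and Wynal Standard Time is at UTC−09:45.
16:39 Wynal Standard Time + 9h45m = 02:24 UTC (rolling into the next day, 27 February 2031).
1 October 2030 is a Tuesday, so the first Saturday is October 5 and the fourth is October 26.
1 February 2031 is a Saturday, so Saturdays fall on 1, 8, 15, 22; the last is February 22.
At the standard offset (UTC−04:30), 02:24 UTC − 4h30m = 21:54 Rasur Province standard time (rolling into the previous day, 26 February 2031).
Daylight saving runs 26 October 2030 – 22 February 2031; the standard-time date in Rasur Province, February 26, 2031, is outside that window, so Rasur Province is on standard time at UTC−04:30.
02:24 UTC − 4h30m = 21:54 Rasur Province (rolling into the previous day, 26 February 2031).

21:54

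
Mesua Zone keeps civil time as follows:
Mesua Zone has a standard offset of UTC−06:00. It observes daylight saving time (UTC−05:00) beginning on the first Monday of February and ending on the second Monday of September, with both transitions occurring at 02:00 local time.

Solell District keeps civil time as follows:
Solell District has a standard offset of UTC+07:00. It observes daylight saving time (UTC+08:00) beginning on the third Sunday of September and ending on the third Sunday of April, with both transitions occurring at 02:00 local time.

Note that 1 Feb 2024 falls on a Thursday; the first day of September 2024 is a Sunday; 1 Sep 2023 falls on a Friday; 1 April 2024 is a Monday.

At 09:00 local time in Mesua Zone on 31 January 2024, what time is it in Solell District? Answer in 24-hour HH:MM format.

1 February 2024 is a Thursday, so the first Monday is February 5.
1 September 2024 is a Sunday, so the first Monday is September 2 and the second is September 9.
31 January 2024 does not fall between 5 February and 9 September, so daylight saving is not in effect and Mesua Zone is at UTC−06:00.
09:00 Mesua Zone + 6h = 15:00 UTC.
1 September 2023 is a Friday, so the first Sunday is September 3 and the third is September 17.
1 April 2024 is a Monday, so the first Sunday is April 7 and the third is April 21.
At the standard offset (UTC+07:00), 15:00 UTC + 7h = 22:00 Solell District standard time.
The standard-time date in Solell District, 31 January 2024, lies within the daylight-saving period (17 September 2023 – 21 April 2024), so Solell District is on daylight time, UTC+08:00.
15:00 UTC + 8h = 23:00 Solell District.

23:00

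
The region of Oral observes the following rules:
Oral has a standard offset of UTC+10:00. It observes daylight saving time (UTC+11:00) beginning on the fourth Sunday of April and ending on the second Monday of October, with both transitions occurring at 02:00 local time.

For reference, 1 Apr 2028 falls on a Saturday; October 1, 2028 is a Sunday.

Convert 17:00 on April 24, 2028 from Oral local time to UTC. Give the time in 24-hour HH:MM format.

1 April 2028 is a Saturday, so the first Sunday is April 2 and the fourth is April 23.
1 October 2028 is a Sunday, so the first Monday is October 2 and the second is October 9.
April 24, 2028 lies within the daylight-saving period (23 April – 9 October), so Oral is on daylight time, UTC+11:00.
17:00 local − 11h = 06:00 UTC.

06:00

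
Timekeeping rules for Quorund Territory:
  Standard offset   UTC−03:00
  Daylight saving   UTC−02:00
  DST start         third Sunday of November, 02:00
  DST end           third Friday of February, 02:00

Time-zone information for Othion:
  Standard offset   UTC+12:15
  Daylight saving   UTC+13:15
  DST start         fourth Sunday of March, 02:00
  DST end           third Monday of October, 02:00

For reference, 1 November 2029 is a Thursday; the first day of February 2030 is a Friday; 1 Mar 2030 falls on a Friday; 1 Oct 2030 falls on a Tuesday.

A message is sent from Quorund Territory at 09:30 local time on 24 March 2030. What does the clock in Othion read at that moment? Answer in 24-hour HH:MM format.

01:45

1 November 2029 is a Thursday, so the first Sunday is November 4 and the third is November 18.
1 February 2030 is a Friday, so the first Friday is February 1 and the third is February 15.
24 March 2030 is outside the daylight-saving period (18 November 2029 – 15 February 2030), so Quorund Territory is on standard time, UTC−03:00.
09:30 Quorund Territory + 3h = 12:30 UTC.
1 March 2030 is a Friday, so the first Sunday is March 3 and the fourth is March 24.
1 October 2030 is a Tuesday, so the first Monday is October 7 and the third is October 21.
At the standard offset (UTC+12:15), 12:30 UTC + 12h15m = 00:45 Othion standard time (rolling into the next day, 25 March 2030).
The standard-time date in Othion, 25 March 2030, falls between 24 March and 21 October, so daylight saving is in effect and Othion is at UTC+13:15.
12:30 UTC + 13h15m = 01:45 Othion (rolling into the next day, 25 March 2030).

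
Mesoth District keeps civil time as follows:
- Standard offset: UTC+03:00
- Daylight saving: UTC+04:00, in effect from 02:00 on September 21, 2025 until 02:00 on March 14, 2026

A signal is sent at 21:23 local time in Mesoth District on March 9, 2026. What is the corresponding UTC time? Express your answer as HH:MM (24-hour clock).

17:23

Daylight saving runs 21 September 2025 – 14 March 2026; March 9, 2026 is inside that window, so Mesoth District is at UTC+04:00.
21:23 local − 4h = 17:23 UTC.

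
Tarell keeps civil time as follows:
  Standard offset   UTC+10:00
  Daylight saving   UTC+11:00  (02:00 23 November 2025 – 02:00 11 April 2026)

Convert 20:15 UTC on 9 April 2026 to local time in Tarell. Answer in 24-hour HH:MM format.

At the standard offset (UTC+10:00), 20:15 UTC + 10h = 06:15 Tarell standard time (rolling into the next day, 10 April 2026).
The standard-time date in Tarell, 10 April 2026, lies within the daylight-saving period (23 November 2025 – 11 April 2026), so Tarell is on daylight time, UTC+11:00.
20:15 UTC + 11h = 07:15 local (rolling into the next day, 10 April 2026).

07:15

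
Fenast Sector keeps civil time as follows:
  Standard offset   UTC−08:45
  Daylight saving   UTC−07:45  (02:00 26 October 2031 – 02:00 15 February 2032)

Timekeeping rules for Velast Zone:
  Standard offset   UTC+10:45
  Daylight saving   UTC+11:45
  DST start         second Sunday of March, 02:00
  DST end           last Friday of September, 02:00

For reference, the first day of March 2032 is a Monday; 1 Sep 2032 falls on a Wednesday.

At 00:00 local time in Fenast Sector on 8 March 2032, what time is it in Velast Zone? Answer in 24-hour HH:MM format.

19:30

8 March 2032 is outside the daylight-saving period (26 October 2031 – 15 February 2032), so Fenast Sector is on standard time, UTC−08:45.
00:00 Fenast Sector + 8h45m = 08:45 UTC.
1 March 2032 is a Monday, so the first Sunday is March 7 and the second is March 14.
1 September 2032 is a Wednesday, so Fridays fall on 3, 10, 17, 24; the last is September 24.
At the standard offset (UTC+10:45), 08:45 UTC + 10h45m = 19:30 Velast Zone standard time.
The standard-time date in Velast Zone, 8 March 2032, is outside the daylight-saving period (14 March – 24 September), so Velast Zone is on standard time, UTC+10:45.
08:45 UTC + 10h45m = 19:30 Velast Zone.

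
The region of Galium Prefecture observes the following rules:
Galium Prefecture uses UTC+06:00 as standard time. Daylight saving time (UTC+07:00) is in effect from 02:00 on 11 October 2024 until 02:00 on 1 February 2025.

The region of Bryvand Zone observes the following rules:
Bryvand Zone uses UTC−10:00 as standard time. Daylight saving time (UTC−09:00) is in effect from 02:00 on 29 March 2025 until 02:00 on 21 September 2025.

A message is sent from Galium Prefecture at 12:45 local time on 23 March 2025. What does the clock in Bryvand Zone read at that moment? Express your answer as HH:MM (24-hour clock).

23 March 2025 does not fall between 11 October 2024 and 1 February 2025, so daylight saving is not in effect and Galium Prefecture is at UTC+06:00.
12:45 Galium Prefecture − 6h = 06:45 UTC.
At the standard offset (UTC−10:00), 06:45 UTC − 10h = 20:45 Bryvand Zone standard time (rolling into the previous day, 22 March 2025).
The standard-time date in Bryvand Zone, 22 March 2025, is outside the daylight-saving period (29 March – 21 September), so Bryvand Zone is on standard time, UTC−10:00.
06:45 UTC − 10h = 20:45 Bryvand Zone (rolling into the previous day, 22 March 2025).

20:45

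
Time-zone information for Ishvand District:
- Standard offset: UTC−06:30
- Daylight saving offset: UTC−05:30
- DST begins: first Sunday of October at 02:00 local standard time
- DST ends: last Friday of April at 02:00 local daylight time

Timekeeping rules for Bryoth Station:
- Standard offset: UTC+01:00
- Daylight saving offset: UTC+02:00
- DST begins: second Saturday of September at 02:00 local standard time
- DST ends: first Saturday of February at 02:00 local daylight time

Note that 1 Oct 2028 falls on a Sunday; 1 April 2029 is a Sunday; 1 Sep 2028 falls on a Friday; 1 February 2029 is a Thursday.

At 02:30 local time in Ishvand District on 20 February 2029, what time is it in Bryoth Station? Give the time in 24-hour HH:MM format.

09:00

1 October 2028 is a Sunday, so the first Sunday is October 1.
1 April 2029 is a Sunday, so Fridays fall on 6, 13, 20, 27; the last is April 27.
20 February 2029 lies within the daylight-saving period (1 October 2028 – 27 April 2029), so Ishvand District is on daylight time, UTC−05:30.
02:30 Ishvand District + 5h30m = 08:00 UTC.
1 September 2028 is a Friday, so the first Saturday is September 2 and the second is September 9.
1 February 2029 is a Thursday, so the first Saturday is February 3.
At the standard offset (UTC+01:00), 08:00 UTC + 1h = 09:00 Bryoth Station standard time.
The standard-time date in Bryoth Station, 20 February 2029, is outside the daylight-saving period (9 September 2028 – 3 February 2029), so Bryoth Station is on standard time, UTC+01:00.
08:00 UTC + 1h = 09:00 Bryoth Station.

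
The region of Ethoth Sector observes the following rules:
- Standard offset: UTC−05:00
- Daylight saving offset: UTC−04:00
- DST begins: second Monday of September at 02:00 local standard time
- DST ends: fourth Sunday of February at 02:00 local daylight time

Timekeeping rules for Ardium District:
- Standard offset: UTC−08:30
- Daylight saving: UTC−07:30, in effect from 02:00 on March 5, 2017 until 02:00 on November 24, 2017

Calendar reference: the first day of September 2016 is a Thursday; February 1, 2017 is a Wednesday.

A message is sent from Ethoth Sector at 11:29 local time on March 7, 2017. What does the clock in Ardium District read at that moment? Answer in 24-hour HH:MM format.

1 September 2016 is a Thursday, so the first Monday is September 5 and the second is September 12.
1 February 2017 is a Wednesday, so the first Sunday is February 5 and the fourth is February 26.
March 7, 2017 does not fall between 12 September 2016 and 26 February 2017, so daylight saving is not in effect and Ethoth Sector is at UTC−05:00.
11:29 Ethoth Sector + 5h = 16:29 UTC.
At the standard offset (UTC−08:30), 16:29 UTC − 8h30m = 07:59 Ardium District standard time.
The standard-time date in Ardium District, March 7, 2017, lies within the daylight-saving period (5 March – 24 November), so Ardium District is on daylight time, UTC−07:30.
16:29 UTC − 7h30m = 08:59 Ardium District.

08:59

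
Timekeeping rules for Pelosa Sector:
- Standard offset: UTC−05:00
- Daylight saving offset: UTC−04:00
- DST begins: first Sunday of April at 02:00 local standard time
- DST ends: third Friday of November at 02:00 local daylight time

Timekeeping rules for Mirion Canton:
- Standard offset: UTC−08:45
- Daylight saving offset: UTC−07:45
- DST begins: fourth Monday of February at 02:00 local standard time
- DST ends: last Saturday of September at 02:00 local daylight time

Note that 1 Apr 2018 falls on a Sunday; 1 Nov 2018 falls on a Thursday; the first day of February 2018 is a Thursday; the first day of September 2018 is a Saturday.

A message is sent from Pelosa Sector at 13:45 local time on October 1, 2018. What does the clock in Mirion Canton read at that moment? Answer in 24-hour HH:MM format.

1 April 2018 is a Sunday, so the first Sunday is April 1.
1 November 2018 is a Thursday, so the first Friday is November 2 and the third is November 16.
Daylight saving runs 1 April – 16 November; October 1, 2018 is inside that window, so Pelosa Sector is at UTC−04:00.
13:45 Pelosa Sector + 4h = 17:45 UTC.
1 February 2018 is a Thursday, so the first Monday is February 5 and the fourth is February 26.
1 September 2018 is a Saturday, so Saturdays fall on 1, 8, 15, 22, 29; the last is September 29.
At the standard offset (UTC−08:45), 17:45 UTC − 8h45m = 09:00 Mirion Canton standard time.
The standard-time date in Mirion Canton, October 1, 2018, is outside the daylight-saving period (26 February – 29 September), so Mirion Canton is on standard time, UTC−08:45.
17:45 UTC − 8h45m = 09:00 Mirion Canton.

09:00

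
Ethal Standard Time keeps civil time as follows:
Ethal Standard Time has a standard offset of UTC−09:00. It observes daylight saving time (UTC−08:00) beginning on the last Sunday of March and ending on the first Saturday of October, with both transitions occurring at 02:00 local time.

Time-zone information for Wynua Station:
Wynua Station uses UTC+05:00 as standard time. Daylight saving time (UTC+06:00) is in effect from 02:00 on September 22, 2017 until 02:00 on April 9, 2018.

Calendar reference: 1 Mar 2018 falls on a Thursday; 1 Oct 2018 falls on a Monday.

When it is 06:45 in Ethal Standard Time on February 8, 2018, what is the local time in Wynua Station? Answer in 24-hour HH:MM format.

21:45

1 March 2018 is a Thursday, so Sundays fall on 4, 11, 18, 25; the last is March 25.
1 October 2018 is a Monday, so the first Saturday is October 6.
Daylight saving runs 25 March – 6 October; February 8, 2018 is outside that window, so Ethal Standard Time is on standard time at UTC−09:00.
06:45 Ethal Standard Time + 9h = 15:45 UTC.
At the standard offset (UTC+05:00), 15:45 UTC + 5h = 20:45 Wynua Station standard time.
The standard-time date in Wynua Station, February 8, 2018, lies within the daylight-saving period (22 September 2017 – 9 April 2018), so Wynua Station is on daylight time, UTC+06:00.
15:45 UTC + 6h = 21:45 Wynua Station.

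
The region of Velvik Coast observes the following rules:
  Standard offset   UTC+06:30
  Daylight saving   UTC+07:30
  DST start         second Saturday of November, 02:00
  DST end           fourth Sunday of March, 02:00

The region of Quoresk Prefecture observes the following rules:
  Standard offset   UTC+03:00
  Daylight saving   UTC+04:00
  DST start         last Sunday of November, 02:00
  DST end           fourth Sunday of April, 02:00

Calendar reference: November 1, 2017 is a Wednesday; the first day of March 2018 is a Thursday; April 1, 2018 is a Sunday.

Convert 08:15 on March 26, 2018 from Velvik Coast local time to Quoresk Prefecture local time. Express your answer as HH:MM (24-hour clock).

05:45

1 November 2017 is a Wednesday, so the first Saturday is November 4 and the second is November 11.
1 March 2018 is a Thursday, so the first Sunday is March 4 and the fourth is March 25.
March 26, 2018 is outside the daylight-saving period (11 November 2017 – 25 March 2018), so Velvik Coast is on standard time, UTC+06:30.
08:15 Velvik Coast − 6h30m = 01:45 UTC.
1 November 2017 is a Wednesday, so Sundays fall on 5, 12, 19, 26; the last is November 26.
1 April 2018 is a Sunday, so the first Sunday is April 1 and the fourth is April 22.
At the standard offset (UTC+03:00), 01:45 UTC + 3h = 04:45 Quoresk Prefecture standard time.
The standard-time date in Quoresk Prefecture, March 26, 2018, lies within the daylight-saving period (26 November 2017 – 22 April 2018), so Quoresk Prefecture is on daylight time, UTC+04:00.
01:45 UTC + 4h = 05:45 Quoresk Prefecture.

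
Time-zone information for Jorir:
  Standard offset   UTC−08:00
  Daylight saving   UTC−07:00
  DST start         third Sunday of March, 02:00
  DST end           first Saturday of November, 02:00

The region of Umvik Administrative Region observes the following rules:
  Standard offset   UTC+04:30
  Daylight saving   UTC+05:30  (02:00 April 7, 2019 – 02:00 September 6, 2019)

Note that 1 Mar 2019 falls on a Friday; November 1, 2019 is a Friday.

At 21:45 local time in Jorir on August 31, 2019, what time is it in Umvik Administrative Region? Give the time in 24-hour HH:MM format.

10:15

1 March 2019 is a Friday, so the first Sunday is March 3 and the third is March 17.
1 November 2019 is a Friday, so the first Saturday is November 2.
Daylight saving runs 17 March – 2 November; August 31, 2019 is inside that window, so Jorir is at UTC−07:00.
21:45 Jorir + 7h = 04:45 UTC (rolling into the next day, 1 September 2019).
At the standard offset (UTC+04:30), 04:45 UTC + 4h30m = 09:15 Umvik Administrative Region standard time.
The standard-time date in Umvik Administrative Region, September 1, 2019, lies within the daylight-saving period (7 April – 6 September), so Umvik Administrative Region is on daylight time, UTC+05:30.
04:45 UTC + 5h30m = 10:15 Umvik Administrative Region.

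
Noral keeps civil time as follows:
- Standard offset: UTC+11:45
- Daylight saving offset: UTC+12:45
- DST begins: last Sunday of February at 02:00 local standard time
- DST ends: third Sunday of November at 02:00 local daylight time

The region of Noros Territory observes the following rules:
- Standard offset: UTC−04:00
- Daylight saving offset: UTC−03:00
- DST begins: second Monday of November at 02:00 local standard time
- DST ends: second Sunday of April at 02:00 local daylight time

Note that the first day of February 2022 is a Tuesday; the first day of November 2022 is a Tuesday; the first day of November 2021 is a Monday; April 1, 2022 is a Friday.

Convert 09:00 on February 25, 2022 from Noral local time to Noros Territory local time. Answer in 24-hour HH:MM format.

18:15

1 February 2022 is a Tuesday, so Sundays fall on 6, 13, 20, 27; the last is February 27.
1 November 2022 is a Tuesday, so the first Sunday is November 6 and the third is November 20.
February 25, 2022 is outside the daylight-saving period (27 February – 20 November), so Noral is on standard time, UTC+11:45.
09:00 Noral − 11h45m = 21:15 UTC (rolling into the previous day, 24 February 2022).
1 November 2021 is a Monday, so the first Monday is November 1 and the second is November 8.
1 April 2022 is a Friday, so the first Sunday is April 3 and the second is April 10.
At the standard offset (UTC−04:00), 21:15 UTC − 4h = 17:15 Noros Territory standard time.
The standard-time date in Noros Territory, February 24, 2022, lies within the daylight-saving period (8 November 2021 – 10 April 2022), so Noros Territory is on daylight time, UTC−03:00.
21:15 UTC − 3h = 18:15 Noros Territory.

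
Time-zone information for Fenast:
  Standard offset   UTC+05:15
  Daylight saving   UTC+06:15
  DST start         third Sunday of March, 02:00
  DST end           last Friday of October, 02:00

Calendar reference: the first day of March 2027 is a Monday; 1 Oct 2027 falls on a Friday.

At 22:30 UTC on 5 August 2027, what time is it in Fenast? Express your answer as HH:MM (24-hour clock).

1 March 2027 is a Monday, so the first Sunday is March 7 and the third is March 21.
1 October 2027 is a Friday, so Fridays fall on 1, 8, 15, 22, 29; the last is October 29.
At the standard offset (UTC+05:15), 22:30 UTC + 5h15m = 03:45 Fenast standard time (rolling into the next day, 6 August 2027).
Daylight saving runs 21 March – 29 October; the standard-time date in Fenast, 6 August 2027, is inside that window, so Fenast is at UTC+06:15.
22:30 UTC + 6h15m = 04:45 local (rolling into the next day, 6 August 2027).

04:45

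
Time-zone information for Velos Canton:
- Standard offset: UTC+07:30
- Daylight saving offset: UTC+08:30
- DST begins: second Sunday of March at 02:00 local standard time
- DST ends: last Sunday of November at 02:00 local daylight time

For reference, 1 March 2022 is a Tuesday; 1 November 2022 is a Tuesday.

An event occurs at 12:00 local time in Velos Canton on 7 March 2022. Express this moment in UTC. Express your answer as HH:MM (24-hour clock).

1 March 2022 is a Tuesday, so the first Sunday is March 6 and the second is March 13.
1 November 2022 is a Tuesday, so Sundays fall on 6, 13, 20, 27; the last is November 27.
Daylight saving runs 13 March – 27 November; 7 March 2022 is outside that window, so Velos Canton is on standard time at UTC+07:30.
12:00 local − 7h30m = 04:30 UTC.

04:30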